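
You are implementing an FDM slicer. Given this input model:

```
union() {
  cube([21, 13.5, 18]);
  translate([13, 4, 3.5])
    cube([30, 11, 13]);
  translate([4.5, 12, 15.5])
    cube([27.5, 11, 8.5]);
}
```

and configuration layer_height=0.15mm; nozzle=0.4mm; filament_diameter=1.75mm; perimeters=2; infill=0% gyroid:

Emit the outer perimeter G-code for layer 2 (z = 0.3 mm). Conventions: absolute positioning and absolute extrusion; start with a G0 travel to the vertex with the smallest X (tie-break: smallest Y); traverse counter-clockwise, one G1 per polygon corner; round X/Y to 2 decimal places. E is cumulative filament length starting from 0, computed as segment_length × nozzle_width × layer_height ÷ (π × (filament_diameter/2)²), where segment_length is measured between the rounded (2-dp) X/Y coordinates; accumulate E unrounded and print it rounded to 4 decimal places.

At z = 0.3 mm: the cube (footprint 21×13.5) is included at this height; the cube at (13, 4) is absent (z outside [3.5, 16.5]); the cube at (4.5, 12) is not intersected at this z (z outside [15.5, 24]); Combining (union): only the 21×13.5 cube is present, so the union is just that shape — 1 connected region. The outline is a single polygon with 4 vertices. Extrusion per mm of travel: 0.4 × 0.15 / (π × 0.875²) = 0.024945. Accumulating E over each segment gives final E = 1.7212.

G0 X0.00 Y0.00 Z0.30
G1 X21.00 Y0.00 E0.5238
G1 X21.00 Y13.50 E0.8606
G1 X0.00 Y13.50 E1.3845
G1 X0.00 Y0.00 E1.7212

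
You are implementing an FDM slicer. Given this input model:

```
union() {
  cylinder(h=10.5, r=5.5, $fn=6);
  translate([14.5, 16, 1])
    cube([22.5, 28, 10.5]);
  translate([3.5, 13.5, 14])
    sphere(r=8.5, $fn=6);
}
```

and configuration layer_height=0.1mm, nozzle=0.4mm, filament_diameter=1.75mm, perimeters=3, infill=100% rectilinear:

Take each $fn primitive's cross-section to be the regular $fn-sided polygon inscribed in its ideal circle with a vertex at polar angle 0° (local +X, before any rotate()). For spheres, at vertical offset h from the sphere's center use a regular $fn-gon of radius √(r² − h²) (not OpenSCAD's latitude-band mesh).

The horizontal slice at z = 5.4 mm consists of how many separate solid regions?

2

At z = 5.4 mm: the r=5.5 cylinder contributes a regular 6-gon of circumradius 5.5; the cube at (14.5, 16) (footprint 22.5×28) is included at this height; the sphere at (3.5, 13.5) does not reach this height (|z−center|=8.600 > r=8.5); Combining (union): the 2 present regions are separate (no shared area or edge), so areas and boundary lengths simply add and each stays a separate island — 2 connected regions. The result has 2 disconnected regions.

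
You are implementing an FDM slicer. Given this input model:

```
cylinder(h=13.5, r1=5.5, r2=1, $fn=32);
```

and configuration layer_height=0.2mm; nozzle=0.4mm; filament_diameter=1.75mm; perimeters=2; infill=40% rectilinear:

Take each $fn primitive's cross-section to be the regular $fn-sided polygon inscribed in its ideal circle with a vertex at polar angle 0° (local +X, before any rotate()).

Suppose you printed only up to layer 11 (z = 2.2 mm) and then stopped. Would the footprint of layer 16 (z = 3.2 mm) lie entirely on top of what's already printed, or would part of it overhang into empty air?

entirely on top

Compare the two slices. At z = 2.2: the cone (r1=5.5→r2=1) has section circumradius 4.767 here — a regular 32-gon (area = (32/2)·4.767²·sin(360°/32) = 70.92 mm²). At z = 3.2: the cone: at t=0.237 of its height the radius interpolates to r₁+(r₂−r₁)t = 4.433, giving a regular 32-gon of that circumradius (area = (32/2)·4.433²·sin(360°/32) = 61.35 mm²). Checking containment: the cross-section at z = 3.2 is a subset of the cross-section at z = 2.2.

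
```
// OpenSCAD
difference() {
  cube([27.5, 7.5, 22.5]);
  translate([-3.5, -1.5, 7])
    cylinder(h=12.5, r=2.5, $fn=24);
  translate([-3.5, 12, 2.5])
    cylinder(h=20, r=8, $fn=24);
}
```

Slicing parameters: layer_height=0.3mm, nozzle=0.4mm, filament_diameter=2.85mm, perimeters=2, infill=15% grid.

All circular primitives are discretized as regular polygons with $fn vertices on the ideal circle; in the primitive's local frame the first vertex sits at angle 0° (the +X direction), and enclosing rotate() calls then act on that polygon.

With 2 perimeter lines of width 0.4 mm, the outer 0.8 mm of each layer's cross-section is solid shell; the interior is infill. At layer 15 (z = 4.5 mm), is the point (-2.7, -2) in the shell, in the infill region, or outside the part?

outside

At z = 4.5 mm: the cube (footprint 27.5×7.5) is included at this height; the cylinder at (-3.5, -1.5) is absent (z outside [7, 19.5]); the r=8 cylinder at (-3.5, 12) contributes a regular 24-gon of circumradius 8; Taking the first minus the rest: starting from the 27.5×7.5 cube, the r=8 cylinder at (-3.5, 12) partially overlaps it — only the 4.75 mm² overlap (of its 198.77 mm²) is removed, clipping the outline — 1 connected region. Overall, the cross-section is a single solid region. The nearest boundary edge runs (27.50, 0.00)→(0.00, 0.00); distance from the point to it = 3.36 mm. The point is not inside any of the regions above, so it lies outside the cross-section (3.36 mm from the nearest boundary).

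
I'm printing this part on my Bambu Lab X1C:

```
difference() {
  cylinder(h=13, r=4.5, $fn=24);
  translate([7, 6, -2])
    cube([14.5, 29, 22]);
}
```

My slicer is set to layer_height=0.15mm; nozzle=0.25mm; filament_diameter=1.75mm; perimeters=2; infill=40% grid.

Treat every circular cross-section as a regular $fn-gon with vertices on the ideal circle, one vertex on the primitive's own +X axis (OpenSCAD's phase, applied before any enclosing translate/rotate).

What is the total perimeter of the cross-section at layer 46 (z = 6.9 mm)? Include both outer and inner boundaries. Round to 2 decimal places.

28.19 mm

At z = 6.9 mm: the cylinder: section is a regular 24-gon, circumradius r=4.5 (perimeter = 2·24·4.500·sin(180°/24) = 28.19 mm); the 14.5×29 cube at (7, 6) contributes its full rectangle (perimeter 87.00 mm); After the difference (first − rest): starting from the r=4.5 cylinder, the 14.5×29 cube at (7, 6) misses the remaining region (no effect) — boundary = 28.19 mm. Overall, the cross-section is a single solid region. Total boundary length (outer) = 28.19 mm.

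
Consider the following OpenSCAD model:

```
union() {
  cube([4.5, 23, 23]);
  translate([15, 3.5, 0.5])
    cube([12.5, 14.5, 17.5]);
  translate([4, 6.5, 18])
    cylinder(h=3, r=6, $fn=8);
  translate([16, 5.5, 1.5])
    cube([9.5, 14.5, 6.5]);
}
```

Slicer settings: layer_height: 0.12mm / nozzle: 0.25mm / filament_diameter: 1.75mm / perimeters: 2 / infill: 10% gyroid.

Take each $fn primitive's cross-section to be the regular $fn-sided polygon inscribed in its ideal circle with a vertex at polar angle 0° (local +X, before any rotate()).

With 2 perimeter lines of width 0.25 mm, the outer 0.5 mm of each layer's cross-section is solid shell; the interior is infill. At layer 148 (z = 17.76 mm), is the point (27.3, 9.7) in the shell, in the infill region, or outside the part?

shell

At z = 17.76 mm: the cube is present — its section is the full 4.5×23 rectangle; the cube at (15, 3.5) (footprint 12.5×14.5) is included at this height; the cylinder at (4, 6.5) is absent (z outside [18, 21]); the cube at (16, 5.5) is absent (z outside [1.5, 8]); Taking the union: the 2 present regions are separate (no shared area or edge), so areas and boundary lengths simply add and each stays a separate island — 2 connected regions. Overall, the cross-section has 2 separate islands. The nearest boundary edge runs (27.50, 18.00)→(27.50, 3.50); distance from the point to it = 0.20 mm. (Shell/infill is judged within the island containing the point — the largest one.) The point is inside the cross-section, 0.20 mm from the nearest boundary — within the 0.5 mm shell band (2 × 0.25).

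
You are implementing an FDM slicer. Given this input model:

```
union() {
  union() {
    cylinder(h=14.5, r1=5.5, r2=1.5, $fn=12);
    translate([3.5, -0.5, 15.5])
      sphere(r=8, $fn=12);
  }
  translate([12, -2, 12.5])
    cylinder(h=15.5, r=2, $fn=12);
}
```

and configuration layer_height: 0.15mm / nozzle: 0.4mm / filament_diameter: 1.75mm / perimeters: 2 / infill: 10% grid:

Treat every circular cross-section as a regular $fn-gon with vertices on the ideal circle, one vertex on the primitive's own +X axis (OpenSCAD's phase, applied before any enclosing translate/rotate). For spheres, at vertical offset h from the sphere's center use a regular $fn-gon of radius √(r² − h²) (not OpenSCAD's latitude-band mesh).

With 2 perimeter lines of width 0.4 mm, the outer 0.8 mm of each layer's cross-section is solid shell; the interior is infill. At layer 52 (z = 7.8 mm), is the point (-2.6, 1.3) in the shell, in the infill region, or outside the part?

shell

At z = 7.8 mm: the cone (r1=5.5→r2=1.5) has section circumradius 3.348 here — a regular 12-gon; the sphere at (3.5, -0.5): section is a regular 12-gon, circumradius = √(r²−h²) = √(8²−7.7²) = 2.170; Taking the union: the regions partially overlap (shared area 5.04 mm²), so overlapping operands fuse into one piece — 1 connected region; the cylinder at (12, -2) is not intersected at this z (z outside [12.5, 28]); Combining (union): only that combined region is present, so the union is just that shape — 1 connected region. Overall, the cross-section is a single solid region. The nearest boundary edge runs (-3.35, 0.00)→(-2.90, 1.67); distance from the point to it = 0.39 mm. The point is inside the cross-section, 0.39 mm from the nearest boundary — within the 0.8 mm shell band (2 × 0.4).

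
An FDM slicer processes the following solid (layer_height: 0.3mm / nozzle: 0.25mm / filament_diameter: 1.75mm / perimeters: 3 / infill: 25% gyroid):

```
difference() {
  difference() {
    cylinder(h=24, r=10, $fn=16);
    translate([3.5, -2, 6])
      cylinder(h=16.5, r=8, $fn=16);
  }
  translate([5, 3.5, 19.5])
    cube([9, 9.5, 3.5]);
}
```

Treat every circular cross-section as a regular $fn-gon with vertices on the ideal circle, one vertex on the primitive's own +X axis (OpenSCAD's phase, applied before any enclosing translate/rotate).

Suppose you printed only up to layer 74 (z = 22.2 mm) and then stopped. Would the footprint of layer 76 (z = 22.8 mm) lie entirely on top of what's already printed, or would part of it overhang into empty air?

part overhangs

Compare the two slices. At z = 22.2: the cylinder: section is a regular 16-gon, circumradius r=10 (area = (16/2)·10.000²·sin(360°/16) = 306.15 mm²); the r=8 cylinder at (3.5, -2) contributes a regular 16-gon of circumradius 8 (area = (16/2)·8.000²·sin(360°/16) = 195.93 mm²); Subtracting the remaining from the first: starting from the r=10 cylinder (306.15 mm²), the r=8 cylinder at (3.5, -2) partially overlaps it — only the 171.03 mm² overlap (of its 195.93 mm²) is removed, clipping the outline — area = 135.12 mm²; the 9×9.5 cube at (5, 3.5) contributes its full rectangle (area 85.50 mm²); After the difference (first − rest): starting from the result so far (135.12 mm²), the 9×9.5 cube at (5, 3.5) partially overlaps it — only the 7.20 mm² overlap (of its 85.50 mm²) is removed, clipping the outline — area = 127.91 mm². At z = 22.8: the cylinder: section is a regular 16-gon, circumradius r=10 (area = (16/2)·10.000²·sin(360°/16) = 306.15 mm²); the cylinder at (3.5, -2) is not intersected at this z (z outside [6, 22.5]); Taking the first minus the rest: none of the subtracted shapes is present at this height, so the r=10 cylinder is unchanged — area = 306.15 mm²; the cube at (5, 3.5) is present — its section is the full 9×9.5 rectangle (area 85.50 mm²); Taking the first minus the rest: starting from the result so far (306.15 mm²), the 9×9.5 cube at (5, 3.5) partially overlaps it — only the 13.06 mm² overlap (of its 85.50 mm²) is removed, clipping the outline — area = 293.08 mm². Checking containment: at z = 22.8 the cross-section extends beyond the z = 22.2 cross-section by about 165.17 mm².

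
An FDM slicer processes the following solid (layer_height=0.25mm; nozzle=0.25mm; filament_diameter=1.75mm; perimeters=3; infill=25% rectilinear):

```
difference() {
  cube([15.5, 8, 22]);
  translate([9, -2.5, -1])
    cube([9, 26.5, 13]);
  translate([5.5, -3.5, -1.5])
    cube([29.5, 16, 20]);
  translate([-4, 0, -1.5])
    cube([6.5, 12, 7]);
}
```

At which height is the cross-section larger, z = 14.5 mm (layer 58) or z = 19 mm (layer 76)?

layer 76 (z = 19 mm)

Layer 58 (z = 14.5): the 15.5×8 cube contributes its full rectangle (area 124.00 mm²); the cube at (9, -2.5) does not reach this height (z outside [-1, 12]); the cube at (5.5, -3.5) is present — its section is the full 29.5×16 rectangle (area 472.00 mm²); the cube at (-4, 0) does not reach this height (z outside [-1.5, 5.5]); Subtracting the remaining from the first: starting from the 15.5×8 cube (124.00 mm²), the 29.5×16 cube at (5.5, -3.5) partially overlaps it — only the 80.00 mm² overlap (of its 472.00 mm²) is removed, clipping the outline — area = 44.00 mm². So its area = 44.00 mm². Layer 76 (z = 19): the 15.5×8 cube contributes its full rectangle (area 124.00 mm²); the cube at (9, -2.5) is absent (z outside [-1, 12]); the cube at (5.5, -3.5) is not intersected at this z (z outside [-1.5, 18.5]); the cube at (-4, 0) is absent (z outside [-1.5, 5.5]); After the difference (first − rest): none of the subtracted shapes is present at this height, so the 15.5×8 cube is unchanged — area = 124.00 mm². So its area = 124.00 mm². Layer 76 is larger (124.00 vs 44.00 mm²).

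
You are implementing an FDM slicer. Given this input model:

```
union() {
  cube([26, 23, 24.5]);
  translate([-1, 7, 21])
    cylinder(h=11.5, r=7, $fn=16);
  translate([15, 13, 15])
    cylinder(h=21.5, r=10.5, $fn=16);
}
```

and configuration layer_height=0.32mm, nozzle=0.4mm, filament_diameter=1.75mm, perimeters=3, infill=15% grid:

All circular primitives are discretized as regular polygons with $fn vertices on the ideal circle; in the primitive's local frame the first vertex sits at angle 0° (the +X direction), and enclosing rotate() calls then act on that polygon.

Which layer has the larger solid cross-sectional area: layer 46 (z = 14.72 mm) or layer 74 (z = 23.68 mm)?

layer 74 (z = 23.68 mm)

Layer 46 (z = 14.72): the cube (footprint 26×23) is included at this height (area 598.00 mm²); the cylinder at (-1, 7) is absent (z outside [21, 32.5]); the cylinder at (15, 13) does not reach this height (z outside [15, 36.5]); Taking the union: only the 26×23 cube is present, so the union is just that shape — area = 598.00 mm². So its area = 598.00 mm². Layer 74 (z = 23.68): the 26×23 cube contributes its full rectangle (area 598.00 mm²); the r=7 cylinder at (-1, 7) contributes a regular 16-gon of circumradius 7 (area = (16/2)·7.000²·sin(360°/16) = 150.01 mm²); the cylinder at (15, 13): section is a regular 16-gon, circumradius r=10.5 (area = (16/2)·10.500²·sin(360°/16) = 337.53 mm²); Taking the union: the regions partially overlap — summed areas 1085.54 mm² minus the doubly-counted overlap 397.47 mm² gives 688.06 mm² — area = 688.06 mm². So its area = 688.06 mm². Layer 74 is larger (688.06 vs 598.00 mm²).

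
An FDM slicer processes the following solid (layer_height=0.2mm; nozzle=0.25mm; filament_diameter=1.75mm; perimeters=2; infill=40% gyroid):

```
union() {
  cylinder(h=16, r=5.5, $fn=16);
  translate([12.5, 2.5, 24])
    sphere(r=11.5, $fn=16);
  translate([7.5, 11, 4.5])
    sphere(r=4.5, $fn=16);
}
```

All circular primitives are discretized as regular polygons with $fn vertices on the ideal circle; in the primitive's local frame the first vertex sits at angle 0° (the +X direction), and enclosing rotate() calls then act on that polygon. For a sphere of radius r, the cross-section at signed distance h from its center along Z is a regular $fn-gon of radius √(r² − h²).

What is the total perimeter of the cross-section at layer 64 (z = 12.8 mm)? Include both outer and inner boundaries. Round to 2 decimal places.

50.63 mm

At z = 12.8 mm: the r=5.5 cylinder gives a regular 16-gon of circumradius 5.5 (constant along its height) (perimeter = 2·16·5.500·sin(180°/16) = 34.34 mm); the r=11.5 sphere at (12.5, 2.5) contributes a regular 16-gon of circumradius √(11.5²−11.2²) = 2.610 (perimeter = 2·16·2.610·sin(180°/16) = 16.29 mm); the sphere at (7.5, 11) does not reach this height (|z−center|=8.300 > r=4.5); Merging all regions: the 2 present regions are separate (no shared area or edge), so areas and boundary lengths simply add and each stays a separate island — boundary = 50.63 mm. Overall, the cross-section has 2 separate islands. Total boundary length (outer) = 50.63 mm.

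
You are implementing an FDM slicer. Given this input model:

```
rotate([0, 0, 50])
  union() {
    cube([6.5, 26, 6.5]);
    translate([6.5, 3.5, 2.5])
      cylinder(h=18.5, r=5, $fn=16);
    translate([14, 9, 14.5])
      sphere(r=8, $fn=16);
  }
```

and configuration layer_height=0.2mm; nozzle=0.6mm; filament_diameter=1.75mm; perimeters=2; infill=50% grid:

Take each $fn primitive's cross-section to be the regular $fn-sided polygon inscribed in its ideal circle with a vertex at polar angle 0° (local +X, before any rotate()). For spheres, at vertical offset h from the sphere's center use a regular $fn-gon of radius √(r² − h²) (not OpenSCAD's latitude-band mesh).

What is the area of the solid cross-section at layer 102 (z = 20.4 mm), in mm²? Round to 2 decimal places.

At z = 20.4 mm: the cube does not reach this height (z outside [0, 6.5]); the cylinder at (6.5, 3.5): section is a regular 16-gon, circumradius r=5 (area = (16/2)·5.000²·sin(360°/16) = 76.54 mm²); the sphere at (14, 9): section is a regular 16-gon, circumradius = √(r²−h²) = √(8²−5.9²) = 5.403 (area = (16/2)·5.403²·sin(360°/16) = 89.36 mm²); Taking the union: the regions partially overlap — summed areas 165.90 mm² minus the doubly-counted overlap 2.82 mm² gives 163.08 mm² — area = 163.08 mm²; (whole slice rotated 50° about Z — lengths, areas and connectivity unchanged). Overall, the cross-section is a single solid region. Net area = 163.08 mm².

163.08 mm²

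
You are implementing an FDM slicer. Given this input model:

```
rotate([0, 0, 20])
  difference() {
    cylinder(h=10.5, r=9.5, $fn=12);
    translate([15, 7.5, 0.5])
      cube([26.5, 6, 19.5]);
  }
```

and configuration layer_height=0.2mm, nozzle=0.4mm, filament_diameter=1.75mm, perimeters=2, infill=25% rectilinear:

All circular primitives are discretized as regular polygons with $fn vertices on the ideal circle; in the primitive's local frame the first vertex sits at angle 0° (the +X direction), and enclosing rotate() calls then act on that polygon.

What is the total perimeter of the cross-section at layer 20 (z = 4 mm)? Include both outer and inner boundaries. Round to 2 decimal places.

At z = 4 mm: the r=9.5 cylinder contributes a regular 12-gon of circumradius 9.5 (perimeter = 2·12·9.500·sin(180°/12) = 59.01 mm); the cube at (15, 7.5) (footprint 26.5×6) is included at this height (perimeter 65.00 mm); Taking the first minus the rest: starting from the r=9.5 cylinder, the 26.5×6 cube at (15, 7.5) misses the remaining region (no effect) — boundary = 59.01 mm; (whole slice rotated 20° about Z — lengths, areas and connectivity unchanged). Overall, the cross-section is a single solid region. Total boundary length (outer) = 59.01 mm.

59.01 mm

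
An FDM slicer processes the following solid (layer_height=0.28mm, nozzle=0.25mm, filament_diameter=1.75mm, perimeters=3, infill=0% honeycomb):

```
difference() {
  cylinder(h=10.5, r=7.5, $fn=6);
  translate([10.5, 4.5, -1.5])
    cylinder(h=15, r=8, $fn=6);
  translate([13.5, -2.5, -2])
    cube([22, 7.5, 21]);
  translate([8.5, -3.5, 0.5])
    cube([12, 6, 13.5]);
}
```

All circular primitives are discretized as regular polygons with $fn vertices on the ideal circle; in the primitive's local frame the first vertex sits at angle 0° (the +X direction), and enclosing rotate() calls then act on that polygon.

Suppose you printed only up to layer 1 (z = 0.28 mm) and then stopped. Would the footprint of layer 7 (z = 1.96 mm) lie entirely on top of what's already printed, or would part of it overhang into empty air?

entirely on top

Compare the two slices. At z = 0.28: the cylinder: section is a regular 6-gon, circumradius r=7.5 (area = (6/2)·7.500²·sin(360°/6) = 146.14 mm²); the r=8 cylinder at (10.5, 4.5) gives a regular 6-gon of circumradius 8 (constant along its height) (area = (6/2)·8.000²·sin(360°/6) = 166.28 mm²); the cube at (13.5, -2.5) (footprint 22×7.5) is included at this height (area 165.00 mm²); the cube at (8.5, -3.5) is not intersected at this z (z outside [0.5, 14]); Subtracting the remaining from the first: starting from the r=7.5 cylinder (146.14 mm²), the r=8 cylinder at (10.5, 4.5) partially overlaps it — only the 15.80 mm² overlap (of its 166.28 mm²) is removed, clipping the outline; the 22×7.5 cube at (13.5, -2.5) misses the remaining region (no effect) — area = 130.34 mm². At z = 1.96: the r=7.5 cylinder contributes a regular 6-gon of circumradius 7.5 (area = (6/2)·7.500²·sin(360°/6) = 146.14 mm²); the r=8 cylinder at (10.5, 4.5) contributes a regular 6-gon of circumradius 8 (area = (6/2)·8.000²·sin(360°/6) = 166.28 mm²); the 22×7.5 cube at (13.5, -2.5) contributes its full rectangle (area 165.00 mm²); the 12×6 cube at (8.5, -3.5) contributes its full rectangle (area 72.00 mm²); Taking the first minus the rest: starting from the r=7.5 cylinder (146.14 mm²), the r=8 cylinder at (10.5, 4.5) partially overlaps it — only the 15.80 mm² overlap (of its 166.28 mm²) is removed, clipping the outline; the 22×7.5 cube at (13.5, -2.5) misses the remaining region (no effect); the 12×6 cube at (8.5, -3.5) misses the remaining region (no effect) — area = 130.34 mm². Checking containment: the cross-section at z = 1.96 is a subset of the cross-section at z = 0.28.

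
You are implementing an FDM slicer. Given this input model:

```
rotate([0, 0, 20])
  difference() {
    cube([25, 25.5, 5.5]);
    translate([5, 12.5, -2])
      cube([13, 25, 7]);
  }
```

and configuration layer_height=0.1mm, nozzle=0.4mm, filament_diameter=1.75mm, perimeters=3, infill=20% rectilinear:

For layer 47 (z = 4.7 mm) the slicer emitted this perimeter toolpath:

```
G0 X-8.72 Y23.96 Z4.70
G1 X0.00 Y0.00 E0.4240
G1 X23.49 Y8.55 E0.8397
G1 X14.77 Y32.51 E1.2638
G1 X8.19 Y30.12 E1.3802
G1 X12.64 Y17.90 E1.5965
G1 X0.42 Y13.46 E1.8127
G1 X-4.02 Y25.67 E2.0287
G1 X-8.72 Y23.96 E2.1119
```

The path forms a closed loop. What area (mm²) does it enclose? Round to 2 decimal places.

Apply the shoelace formula to the sequence of (X, Y) vertices; enclosed area = 468.45 mm².

468.45 mm²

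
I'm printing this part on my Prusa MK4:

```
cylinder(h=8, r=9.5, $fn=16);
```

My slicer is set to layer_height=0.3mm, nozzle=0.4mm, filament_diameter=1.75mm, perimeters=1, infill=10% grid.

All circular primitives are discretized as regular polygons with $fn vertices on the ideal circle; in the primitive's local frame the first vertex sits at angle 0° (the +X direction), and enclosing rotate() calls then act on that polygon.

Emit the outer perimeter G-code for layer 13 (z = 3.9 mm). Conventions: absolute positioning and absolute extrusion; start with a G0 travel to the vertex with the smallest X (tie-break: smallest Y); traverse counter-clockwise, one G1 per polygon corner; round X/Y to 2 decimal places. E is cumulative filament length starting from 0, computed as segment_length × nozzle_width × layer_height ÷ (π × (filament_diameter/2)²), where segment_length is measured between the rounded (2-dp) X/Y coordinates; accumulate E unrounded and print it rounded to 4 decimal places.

At z = 3.9 mm: the r=9.5 cylinder gives a regular 16-gon of circumradius 9.5 (constant along its height). The outline is a single polygon with 16 vertices. Extrusion per mm of travel: 0.4 × 0.3 / (π × 0.875²) = 0.049890. Accumulating E over each segment gives final E = 2.9599.

G0 X-9.50 Y0.00 Z3.90
G1 X-8.78 Y-3.64 E0.1851
G1 X-6.72 Y-6.72 E0.3700
G1 X-3.64 Y-8.78 E0.5548
G1 X0.00 Y-9.50 E0.7400
G1 X3.64 Y-8.78 E0.9251
G1 X6.72 Y-6.72 E1.1099
G1 X8.78 Y-3.64 E1.2948
G1 X9.50 Y0.00 E1.4799
G1 X8.78 Y3.64 E1.6650
G1 X6.72 Y6.72 E1.8499
G1 X3.64 Y8.78 E2.0348
G1 X0.00 Y9.50 E2.2199
G1 X-3.64 Y8.78 E2.4050
G1 X-6.72 Y6.72 E2.5899
G1 X-8.78 Y3.64 E2.7747
G1 X-9.50 Y0.00 E2.9599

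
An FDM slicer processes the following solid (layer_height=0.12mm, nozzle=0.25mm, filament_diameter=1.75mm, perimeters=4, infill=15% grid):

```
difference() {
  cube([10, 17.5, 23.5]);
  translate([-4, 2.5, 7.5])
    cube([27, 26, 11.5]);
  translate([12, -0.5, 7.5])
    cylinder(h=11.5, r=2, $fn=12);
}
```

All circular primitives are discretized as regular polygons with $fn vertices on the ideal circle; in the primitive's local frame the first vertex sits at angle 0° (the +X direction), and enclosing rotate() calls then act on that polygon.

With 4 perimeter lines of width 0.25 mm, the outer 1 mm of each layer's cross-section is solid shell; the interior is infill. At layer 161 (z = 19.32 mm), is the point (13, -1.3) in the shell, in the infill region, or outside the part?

outside

At z = 19.32 mm: the cube is present — its section is the full 10×17.5 rectangle; the cube at (-4, 2.5) is not intersected at this z (z outside [7.5, 19]); the cylinder at (12, -0.5) is absent (z outside [7.5, 19]); Taking the first minus the rest: none of the subtracted shapes is present at this height, so the 10×17.5 cube is unchanged — 1 connected region. Overall, the cross-section is a single solid region. The nearest boundary edge runs (0.00, 0.00)→(10.00, 0.00); distance from the point to it = 3.27 mm. The point is not inside any of the regions above, so it lies outside the cross-section (3.27 mm from the nearest boundary).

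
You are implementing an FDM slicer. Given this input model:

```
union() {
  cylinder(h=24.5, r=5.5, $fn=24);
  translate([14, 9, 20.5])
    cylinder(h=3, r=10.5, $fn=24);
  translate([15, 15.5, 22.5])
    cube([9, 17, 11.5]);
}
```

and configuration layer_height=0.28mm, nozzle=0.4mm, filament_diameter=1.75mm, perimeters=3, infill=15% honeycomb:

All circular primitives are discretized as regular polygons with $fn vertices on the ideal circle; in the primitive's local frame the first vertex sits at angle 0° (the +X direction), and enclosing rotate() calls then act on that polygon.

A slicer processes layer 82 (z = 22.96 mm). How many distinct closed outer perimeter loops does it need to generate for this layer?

2

At z = 22.96 mm: the r=5.5 cylinder gives a regular 24-gon of circumradius 5.5 (constant along its height); the r=10.5 cylinder at (14, 9) contributes a regular 24-gon of circumradius 10.5; the cube at (15, 15.5) (footprint 9×17) is included at this height; Combining (union): the regions partially overlap (shared area 18.50 mm²), so overlapping operands fuse into one piece — 2 connected regions. The result has 2 disconnected regions.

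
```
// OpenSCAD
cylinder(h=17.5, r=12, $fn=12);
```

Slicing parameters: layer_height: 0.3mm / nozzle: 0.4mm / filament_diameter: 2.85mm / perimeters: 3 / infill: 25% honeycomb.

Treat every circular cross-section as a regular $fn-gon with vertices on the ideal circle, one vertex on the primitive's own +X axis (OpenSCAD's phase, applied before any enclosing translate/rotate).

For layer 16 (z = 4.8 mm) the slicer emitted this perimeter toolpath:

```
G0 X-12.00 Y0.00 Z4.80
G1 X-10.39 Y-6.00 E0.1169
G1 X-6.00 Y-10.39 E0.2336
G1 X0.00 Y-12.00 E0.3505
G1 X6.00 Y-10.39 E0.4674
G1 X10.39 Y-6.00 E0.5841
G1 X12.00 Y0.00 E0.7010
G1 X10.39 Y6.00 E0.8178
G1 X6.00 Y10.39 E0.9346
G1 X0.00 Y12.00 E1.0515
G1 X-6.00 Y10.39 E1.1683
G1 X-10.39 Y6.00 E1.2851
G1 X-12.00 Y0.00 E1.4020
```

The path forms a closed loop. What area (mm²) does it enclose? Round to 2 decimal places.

431.90 mm²

Apply the shoelace formula to the sequence of (X, Y) vertices; enclosed area = 431.90 mm².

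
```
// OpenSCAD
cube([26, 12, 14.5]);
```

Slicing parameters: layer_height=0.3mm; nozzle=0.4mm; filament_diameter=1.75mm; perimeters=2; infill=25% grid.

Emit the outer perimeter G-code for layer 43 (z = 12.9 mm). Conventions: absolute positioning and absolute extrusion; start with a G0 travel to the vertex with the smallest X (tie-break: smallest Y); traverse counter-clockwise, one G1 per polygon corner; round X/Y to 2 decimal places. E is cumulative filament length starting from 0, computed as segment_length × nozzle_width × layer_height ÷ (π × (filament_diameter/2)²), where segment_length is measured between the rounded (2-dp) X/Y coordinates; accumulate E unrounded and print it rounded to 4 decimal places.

G0 X0.00 Y0.00 Z12.90
G1 X26.00 Y0.00 E1.2971
G1 X26.00 Y12.00 E1.8958
G1 X0.00 Y12.00 E3.1930
G1 X0.00 Y0.00 E3.7917

At z = 12.9 mm: the cube is present — its section is the full 26×12 rectangle. The outline is a single polygon with 4 vertices. Extrusion per mm of travel: 0.4 × 0.3 / (π × 0.875²) = 0.049890. Accumulating E over each segment gives final E = 3.7917.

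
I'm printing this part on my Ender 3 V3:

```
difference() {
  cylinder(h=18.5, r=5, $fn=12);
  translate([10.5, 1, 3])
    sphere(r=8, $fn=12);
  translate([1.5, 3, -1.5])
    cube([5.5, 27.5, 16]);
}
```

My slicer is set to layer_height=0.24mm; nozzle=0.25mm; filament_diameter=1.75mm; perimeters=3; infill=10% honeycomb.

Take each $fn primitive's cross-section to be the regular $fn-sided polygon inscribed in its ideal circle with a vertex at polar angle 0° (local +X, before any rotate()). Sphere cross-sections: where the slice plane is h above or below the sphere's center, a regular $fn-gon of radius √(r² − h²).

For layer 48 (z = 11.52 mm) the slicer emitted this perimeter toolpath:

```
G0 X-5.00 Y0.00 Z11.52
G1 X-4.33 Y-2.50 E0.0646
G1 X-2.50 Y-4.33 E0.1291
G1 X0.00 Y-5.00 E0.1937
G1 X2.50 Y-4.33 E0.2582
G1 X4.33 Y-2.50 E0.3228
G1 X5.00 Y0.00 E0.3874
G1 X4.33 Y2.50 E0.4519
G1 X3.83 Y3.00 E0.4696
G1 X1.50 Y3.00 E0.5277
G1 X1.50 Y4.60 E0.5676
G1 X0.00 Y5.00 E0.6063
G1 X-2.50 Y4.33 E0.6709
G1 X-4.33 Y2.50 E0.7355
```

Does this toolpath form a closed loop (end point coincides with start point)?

Start point (G0): (-5.00, 0.00). End point (last G1): the path does not return to the start — open.

no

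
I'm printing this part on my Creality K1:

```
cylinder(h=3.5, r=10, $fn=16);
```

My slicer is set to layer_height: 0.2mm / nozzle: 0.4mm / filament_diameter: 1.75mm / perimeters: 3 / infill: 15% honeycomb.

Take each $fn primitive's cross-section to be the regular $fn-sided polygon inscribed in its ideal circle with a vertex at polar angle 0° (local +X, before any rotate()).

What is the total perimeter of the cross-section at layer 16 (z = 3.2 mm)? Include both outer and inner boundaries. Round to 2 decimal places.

At z = 3.2 mm: the r=10 cylinder gives a regular 16-gon of circumradius 10 (constant along its height) (perimeter = 2·16·10.000·sin(180°/16) = 62.43 mm). Overall, the cross-section is a single solid region. Total boundary length (outer) = 62.43 mm.

62.43 mm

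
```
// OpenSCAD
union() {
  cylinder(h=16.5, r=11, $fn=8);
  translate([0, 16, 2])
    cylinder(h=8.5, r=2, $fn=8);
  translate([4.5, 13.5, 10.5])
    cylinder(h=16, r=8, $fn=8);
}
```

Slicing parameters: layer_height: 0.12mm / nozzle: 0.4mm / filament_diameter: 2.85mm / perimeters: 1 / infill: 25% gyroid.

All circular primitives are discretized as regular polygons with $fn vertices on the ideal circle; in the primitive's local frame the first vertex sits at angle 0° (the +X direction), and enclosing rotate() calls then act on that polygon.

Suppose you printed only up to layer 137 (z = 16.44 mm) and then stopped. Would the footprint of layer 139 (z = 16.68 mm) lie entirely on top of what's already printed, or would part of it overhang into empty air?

Compare the two slices. At z = 16.44: the r=11 cylinder contributes a regular 8-gon of circumradius 11 (area = (8/2)·11.000²·sin(360°/8) = 342.24 mm²); the cylinder at (0, 16) is absent (z outside [2, 10.5]); the r=8 cylinder at (4.5, 13.5) gives a regular 8-gon of circumradius 8 (constant along its height) (area = (8/2)·8.000²·sin(360°/8) = 181.02 mm²); Merging all regions: the regions partially overlap — summed areas 523.26 mm² minus the doubly-counted overlap 28.90 mm² gives 494.36 mm² — area = 494.36 mm². At z = 16.68: the cylinder is not intersected at this z (z outside [0, 16.5]); the cylinder at (0, 16) does not reach this height (z outside [2, 10.5]); the cylinder at (4.5, 13.5): section is a regular 8-gon, circumradius r=8 (area = (8/2)·8.000²·sin(360°/8) = 181.02 mm²); Taking the union: only the r=8 cylinder at (4.5, 13.5) is present, so the union is just that shape — area = 181.02 mm². Checking containment: the cross-section at z = 16.68 is a subset of the cross-section at z = 16.44.

entirely on top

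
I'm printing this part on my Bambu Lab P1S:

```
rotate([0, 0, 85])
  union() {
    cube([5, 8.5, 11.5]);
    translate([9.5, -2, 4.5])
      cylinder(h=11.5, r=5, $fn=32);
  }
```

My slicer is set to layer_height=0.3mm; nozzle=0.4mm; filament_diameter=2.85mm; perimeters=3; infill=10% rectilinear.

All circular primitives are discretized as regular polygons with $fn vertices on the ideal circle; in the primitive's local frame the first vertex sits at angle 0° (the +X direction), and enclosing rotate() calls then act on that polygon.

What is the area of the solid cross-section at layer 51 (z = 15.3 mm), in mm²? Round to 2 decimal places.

78.04 mm²

At z = 15.3 mm: the cube is absent (z outside [0, 11.5]); the r=5 cylinder at (9.5, -2) contributes a regular 32-gon of circumradius 5 (area = (32/2)·5.000²·sin(360°/32) = 78.04 mm²); Merging all regions: only the r=5 cylinder at (9.5, -2) is present, so the union is just that shape — area = 78.04 mm²; (whole slice rotated 85° about Z — lengths, areas and connectivity unchanged). Overall, the cross-section is a single solid region. Net area = 78.04 mm².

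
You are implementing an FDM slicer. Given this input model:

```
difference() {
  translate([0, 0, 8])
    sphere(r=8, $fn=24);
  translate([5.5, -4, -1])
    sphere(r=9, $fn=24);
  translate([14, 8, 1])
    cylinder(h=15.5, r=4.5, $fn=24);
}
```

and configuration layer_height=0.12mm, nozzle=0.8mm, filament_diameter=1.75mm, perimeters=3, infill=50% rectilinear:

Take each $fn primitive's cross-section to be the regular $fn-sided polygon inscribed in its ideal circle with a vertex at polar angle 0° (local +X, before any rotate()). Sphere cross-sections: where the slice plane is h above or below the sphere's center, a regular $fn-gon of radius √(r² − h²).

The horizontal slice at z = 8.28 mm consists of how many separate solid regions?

At z = 8.28 mm: the r=8 sphere contributes a regular 24-gon of circumradius √(8²−0.28²) = 7.995; the sphere at (5.5, -4) is absent (|z−center|=9.280 > r=9); the cylinder at (14, 8): section is a regular 24-gon, circumradius r=4.5; Taking the first minus the rest: starting from the r=8 sphere, the r=4.5 cylinder at (14, 8) misses the remaining region (no effect) — 1 connected region. The result has 1 disconnected region.

1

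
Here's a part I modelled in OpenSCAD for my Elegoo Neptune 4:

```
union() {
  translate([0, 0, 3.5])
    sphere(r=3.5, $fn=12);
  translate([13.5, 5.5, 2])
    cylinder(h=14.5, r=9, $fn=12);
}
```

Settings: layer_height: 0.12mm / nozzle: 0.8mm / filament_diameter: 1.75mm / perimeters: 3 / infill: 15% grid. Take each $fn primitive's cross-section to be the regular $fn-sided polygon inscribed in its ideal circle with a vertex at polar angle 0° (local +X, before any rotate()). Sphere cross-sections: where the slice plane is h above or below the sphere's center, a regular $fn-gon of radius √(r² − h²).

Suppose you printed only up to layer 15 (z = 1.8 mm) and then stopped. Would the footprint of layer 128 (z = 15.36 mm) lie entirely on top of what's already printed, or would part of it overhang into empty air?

part overhangs

Compare the two slices. At z = 1.8: the r=3.5 sphere contributes a regular 12-gon of circumradius √(3.5²−1.7²) = 3.059 (area = (12/2)·3.059²·sin(360°/12) = 28.08 mm²); the cylinder at (13.5, 5.5) does not reach this height (z outside [2, 16.5]); Combining (union): only the r=3.5 sphere is present, so the union is just that shape — area = 28.08 mm². At z = 15.36: the sphere is absent (|z−center|=11.860 > r=3.5); the r=9 cylinder at (13.5, 5.5) gives a regular 12-gon of circumradius 9 (constant along its height) (area = (12/2)·9.000²·sin(360°/12) = 243.00 mm²); Taking the union: only the r=9 cylinder at (13.5, 5.5) is present, so the union is just that shape — area = 243.00 mm². Checking containment: at z = 15.36 the cross-section extends beyond the z = 1.8 cross-section by about 243.00 mm².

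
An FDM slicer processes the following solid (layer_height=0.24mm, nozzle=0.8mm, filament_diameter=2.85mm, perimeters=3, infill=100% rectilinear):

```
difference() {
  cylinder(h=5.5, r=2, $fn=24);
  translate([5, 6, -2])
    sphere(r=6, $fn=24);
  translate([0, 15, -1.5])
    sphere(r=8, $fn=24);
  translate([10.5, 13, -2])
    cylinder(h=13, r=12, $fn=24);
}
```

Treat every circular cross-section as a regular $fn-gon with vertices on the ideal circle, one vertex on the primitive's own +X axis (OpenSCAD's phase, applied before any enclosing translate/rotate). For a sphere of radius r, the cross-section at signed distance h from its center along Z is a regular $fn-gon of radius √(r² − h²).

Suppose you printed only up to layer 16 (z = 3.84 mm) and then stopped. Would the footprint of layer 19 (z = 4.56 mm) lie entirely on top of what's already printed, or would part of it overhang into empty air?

Compare the two slices. At z = 3.84: the r=2 cylinder contributes a regular 24-gon of circumradius 2 (area = (24/2)·2.000²·sin(360°/24) = 12.42 mm²); the r=6 sphere at (5, 6) contributes a regular 24-gon of circumradius √(6²−5.84²) = 1.376 (area = (24/2)·1.376²·sin(360°/24) = 5.88 mm²); the r=8 sphere at (0, 15) slices to a regular 24-gon of circumradius 5.957 (√(r²−h²) with h=5.34 from center) (area = (24/2)·5.957²·sin(360°/24) = 110.21 mm²); the r=12 cylinder at (10.5, 13) contributes a regular 24-gon of circumradius 12 (area = (24/2)·12.000²·sin(360°/24) = 447.24 mm²); Taking the first minus the rest: starting from the r=2 cylinder (12.42 mm²), the r=6 sphere at (5, 6) misses the remaining region (no effect); the r=8 sphere at (0, 15) misses the remaining region (no effect); the r=12 cylinder at (10.5, 13) misses the remaining region (no effect) — area = 12.42 mm². At z = 4.56: the cylinder: section is a regular 24-gon, circumradius r=2 (area = (24/2)·2.000²·sin(360°/24) = 12.42 mm²); the sphere at (5, 6) is not intersected at this z (|z−center|=6.560 > r=6); the sphere at (0, 15): section is a regular 24-gon, circumradius = √(r²−h²) = √(8²−6.06²) = 5.223 (area = (24/2)·5.223²·sin(360°/24) = 84.72 mm²); the cylinder at (10.5, 13): section is a regular 24-gon, circumradius r=12 (area = (24/2)·12.000²·sin(360°/24) = 447.24 mm²); Subtracting the remaining from the first: starting from the r=2 cylinder (12.42 mm²), the r=8 sphere at (0, 15) misses the remaining region (no effect); the r=12 cylinder at (10.5, 13) misses the remaining region (no effect) — area = 12.42 mm². Checking containment: the cross-section at z = 4.56 is a subset of the cross-section at z = 3.84.

entirely on top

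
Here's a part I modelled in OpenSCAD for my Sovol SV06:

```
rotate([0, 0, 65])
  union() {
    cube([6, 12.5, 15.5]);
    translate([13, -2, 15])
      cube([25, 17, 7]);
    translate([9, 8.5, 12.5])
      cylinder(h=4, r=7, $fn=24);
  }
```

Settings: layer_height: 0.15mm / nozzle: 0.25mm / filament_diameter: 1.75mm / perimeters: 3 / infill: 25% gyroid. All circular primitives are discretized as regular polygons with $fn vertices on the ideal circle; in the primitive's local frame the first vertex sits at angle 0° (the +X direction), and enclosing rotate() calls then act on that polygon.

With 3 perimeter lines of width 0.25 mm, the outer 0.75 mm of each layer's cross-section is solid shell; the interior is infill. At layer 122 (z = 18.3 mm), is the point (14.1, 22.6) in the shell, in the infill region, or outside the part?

outside

At z = 18.3 mm: the cube does not reach this height (z outside [0, 15.5]); the 25×17 cube at (13, -2) contributes its full rectangle; the cylinder at (9, 8.5) is absent (z outside [12.5, 16.5]); Taking the union: only the 25×17 cube at (13, -2) is present, so the union is just that shape — 1 connected region; (rotated 65° about Z; rotation is an isometry so areas/perimeters/island counts are preserved). Overall, the cross-section is a single solid region. Undo the 65° rotation: the query point maps to (26.441, -3.228) in the un-rotated model frame. The nearest boundary edge runs (13.00, -2.00)→(38.00, -2.00); distance from the point to it = 1.23 mm. The point is not inside any of the regions above, so it lies outside the cross-section (1.23 mm from the nearest boundary).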